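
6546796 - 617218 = 5929578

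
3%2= 1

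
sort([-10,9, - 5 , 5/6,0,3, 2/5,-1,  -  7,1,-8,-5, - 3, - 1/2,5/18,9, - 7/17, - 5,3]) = [-10, - 8 , - 7,-5, - 5, - 5, - 3,-1,-1/2 ,-7/17,0, 5/18,2/5,5/6, 1,3,3,9,  9]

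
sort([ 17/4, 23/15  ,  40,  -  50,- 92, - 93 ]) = [ - 93, - 92,-50, 23/15  ,  17/4,40]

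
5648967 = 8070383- 2421416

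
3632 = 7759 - 4127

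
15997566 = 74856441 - 58858875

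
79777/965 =79777/965 = 82.67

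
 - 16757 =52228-68985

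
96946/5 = 96946/5 = 19389.20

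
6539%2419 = 1701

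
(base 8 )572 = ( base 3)112000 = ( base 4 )11322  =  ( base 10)378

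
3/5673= 1/1891 = 0.00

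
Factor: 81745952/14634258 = 2^4*3^( - 1)*2439043^( - 1)*2554561^1= 40872976/7317129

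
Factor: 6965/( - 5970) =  - 7/6  =  - 2^ ( - 1)*3^( - 1)*7^1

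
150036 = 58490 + 91546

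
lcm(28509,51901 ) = 2024139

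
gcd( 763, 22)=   1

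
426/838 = 213/419 = 0.51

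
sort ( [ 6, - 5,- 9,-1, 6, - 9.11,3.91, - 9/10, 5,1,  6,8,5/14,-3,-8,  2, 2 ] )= [ - 9.11, - 9,-8, - 5,-3, - 1, - 9/10,  5/14,  1, 2, 2,3.91, 5,6,  6, 6, 8 ]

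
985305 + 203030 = 1188335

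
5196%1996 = 1204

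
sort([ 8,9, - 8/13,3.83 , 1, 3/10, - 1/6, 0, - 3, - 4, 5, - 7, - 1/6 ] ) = [ - 7, - 4 , - 3, - 8/13, - 1/6, - 1/6,0,3/10,1,3.83,5,8  ,  9 ]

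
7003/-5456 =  - 7003/5456 = -  1.28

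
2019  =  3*673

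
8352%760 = 752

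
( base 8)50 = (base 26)1E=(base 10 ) 40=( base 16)28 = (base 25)1F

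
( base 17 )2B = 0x2D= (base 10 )45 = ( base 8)55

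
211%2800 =211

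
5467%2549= 369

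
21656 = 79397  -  57741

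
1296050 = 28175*46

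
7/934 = 7/934 = 0.01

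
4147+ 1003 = 5150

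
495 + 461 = 956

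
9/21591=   1/2399 = 0.00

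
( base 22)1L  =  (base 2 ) 101011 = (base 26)1h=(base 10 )43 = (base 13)34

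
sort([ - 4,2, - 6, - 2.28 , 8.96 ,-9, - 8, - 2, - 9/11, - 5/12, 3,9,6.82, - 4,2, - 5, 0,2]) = [ - 9, - 8, - 6, - 5, - 4  , - 4, - 2.28, - 2 , - 9/11, - 5/12,0,2,2, 2,3, 6.82,8.96,9]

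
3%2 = 1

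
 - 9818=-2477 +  - 7341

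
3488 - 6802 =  - 3314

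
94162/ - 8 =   -  11771+3/4 = - 11770.25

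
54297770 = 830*65419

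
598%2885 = 598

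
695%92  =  51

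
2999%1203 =593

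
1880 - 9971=-8091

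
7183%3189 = 805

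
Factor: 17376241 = 19^1*389^1*2351^1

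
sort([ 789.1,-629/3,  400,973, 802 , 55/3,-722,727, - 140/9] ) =[ - 722, - 629/3, - 140/9,55/3, 400,727,789.1, 802,973] 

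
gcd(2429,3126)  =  1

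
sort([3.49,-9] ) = [ - 9, 3.49]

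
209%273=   209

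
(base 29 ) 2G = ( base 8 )112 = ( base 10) 74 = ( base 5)244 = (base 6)202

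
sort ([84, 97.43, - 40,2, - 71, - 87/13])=[ - 71,  -  40, - 87/13, 2, 84,97.43] 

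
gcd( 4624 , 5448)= 8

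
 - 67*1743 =  -  116781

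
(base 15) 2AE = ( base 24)11E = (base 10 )614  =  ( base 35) HJ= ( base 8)1146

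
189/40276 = 189/40276 = 0.00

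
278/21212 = 139/10606 = 0.01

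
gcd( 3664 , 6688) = 16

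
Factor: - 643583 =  - 643583^1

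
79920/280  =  1998/7  =  285.43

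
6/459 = 2/153  =  0.01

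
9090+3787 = 12877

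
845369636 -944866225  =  -99496589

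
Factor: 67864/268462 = 2^2*17^1*269^( - 1) = 68/269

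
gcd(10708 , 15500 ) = 4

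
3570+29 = 3599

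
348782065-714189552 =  - 365407487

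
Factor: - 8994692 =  - 2^2*7^1*321239^1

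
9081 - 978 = 8103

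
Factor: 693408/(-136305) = -2^5*3^ ( - 1) * 5^( - 1)*13^( - 1 ) * 31^1  =  - 992/195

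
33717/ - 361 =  - 33717/361 = - 93.40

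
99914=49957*2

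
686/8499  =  686/8499 =0.08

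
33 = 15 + 18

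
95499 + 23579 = 119078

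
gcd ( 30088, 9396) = 4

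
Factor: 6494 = 2^1 * 17^1 * 191^1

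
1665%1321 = 344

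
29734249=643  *46243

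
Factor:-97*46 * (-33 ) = 2^1*3^1*11^1*23^1*97^1 =147246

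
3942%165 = 147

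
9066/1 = 9066  =  9066.00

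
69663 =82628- 12965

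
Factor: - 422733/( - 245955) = 140911/81985= 5^( -1) * 19^(-1)*29^1*43^1*113^1* 863^( - 1 )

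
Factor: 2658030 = 2^1*3^1*5^1*41^1*2161^1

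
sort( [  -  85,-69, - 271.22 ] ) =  [ - 271.22, - 85, - 69] 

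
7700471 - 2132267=5568204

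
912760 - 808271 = 104489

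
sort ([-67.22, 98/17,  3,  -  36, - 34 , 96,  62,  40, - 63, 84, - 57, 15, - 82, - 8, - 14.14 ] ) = [ - 82, - 67.22, - 63, - 57, - 36, -34, - 14.14, - 8, 3, 98/17, 15, 40,62, 84, 96] 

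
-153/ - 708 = 51/236 = 0.22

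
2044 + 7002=9046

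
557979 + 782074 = 1340053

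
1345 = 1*1345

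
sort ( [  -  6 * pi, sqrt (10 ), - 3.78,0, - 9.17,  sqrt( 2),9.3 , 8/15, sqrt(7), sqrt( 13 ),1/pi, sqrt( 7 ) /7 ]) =[ - 6 * pi, - 9.17,  -  3.78,0 , 1/pi, sqrt(7) /7,  8/15, sqrt(2 ) , sqrt (7 ),  sqrt( 10 ),sqrt( 13),9.3 ]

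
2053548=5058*406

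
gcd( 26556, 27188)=4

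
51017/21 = 51017/21= 2429.38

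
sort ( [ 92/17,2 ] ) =[ 2,92/17] 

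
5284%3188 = 2096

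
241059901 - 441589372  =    -  200529471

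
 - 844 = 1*(- 844) 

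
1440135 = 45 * 32003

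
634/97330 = 317/48665 = 0.01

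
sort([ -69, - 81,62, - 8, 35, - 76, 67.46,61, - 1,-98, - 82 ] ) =[-98, - 82,-81, - 76, - 69, - 8,  -  1  ,  35,61,62, 67.46 ] 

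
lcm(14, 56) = 56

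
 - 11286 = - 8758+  - 2528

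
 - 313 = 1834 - 2147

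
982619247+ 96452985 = 1079072232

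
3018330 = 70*43119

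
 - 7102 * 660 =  - 4687320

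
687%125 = 62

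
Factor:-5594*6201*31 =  - 1075340214 = -2^1*3^2*13^1*31^1*53^1* 2797^1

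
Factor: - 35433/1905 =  - 3^1 * 5^( - 1 )*31^1 = - 93/5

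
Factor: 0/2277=0= 0^1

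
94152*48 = 4519296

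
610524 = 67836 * 9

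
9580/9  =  9580/9 = 1064.44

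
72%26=20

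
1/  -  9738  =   - 1/9738 =- 0.00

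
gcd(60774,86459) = 1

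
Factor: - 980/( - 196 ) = 5^1  =  5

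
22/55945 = 22/55945 = 0.00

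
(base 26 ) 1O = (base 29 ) 1l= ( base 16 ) 32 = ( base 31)1J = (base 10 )50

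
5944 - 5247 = 697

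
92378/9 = 92378/9=10264.22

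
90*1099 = 98910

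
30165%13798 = 2569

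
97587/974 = 100+187/974 =100.19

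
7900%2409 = 673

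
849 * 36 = 30564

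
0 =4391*0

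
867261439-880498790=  - 13237351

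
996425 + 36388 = 1032813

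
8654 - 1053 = 7601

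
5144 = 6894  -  1750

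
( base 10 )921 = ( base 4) 32121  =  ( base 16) 399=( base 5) 12141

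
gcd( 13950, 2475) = 225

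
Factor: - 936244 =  - 2^2*19^1 * 97^1*127^1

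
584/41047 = 584/41047 = 0.01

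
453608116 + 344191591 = 797799707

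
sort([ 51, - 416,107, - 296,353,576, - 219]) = [ - 416,-296, - 219, 51,  107,353, 576]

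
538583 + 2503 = 541086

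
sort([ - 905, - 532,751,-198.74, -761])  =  [  -  905,-761, - 532, - 198.74, 751 ] 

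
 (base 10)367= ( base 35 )AH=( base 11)304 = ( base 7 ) 1033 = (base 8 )557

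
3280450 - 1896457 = 1383993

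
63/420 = 3/20  =  0.15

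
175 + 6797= 6972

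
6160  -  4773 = 1387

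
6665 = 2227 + 4438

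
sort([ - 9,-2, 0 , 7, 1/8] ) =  [ - 9,-2, 0, 1/8, 7]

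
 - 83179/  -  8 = 10397+3/8 = 10397.38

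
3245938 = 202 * 16069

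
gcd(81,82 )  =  1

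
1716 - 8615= - 6899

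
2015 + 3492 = 5507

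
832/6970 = 416/3485  =  0.12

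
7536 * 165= 1243440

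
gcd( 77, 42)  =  7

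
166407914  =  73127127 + 93280787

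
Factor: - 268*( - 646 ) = 2^3 * 17^1*19^1*67^1 = 173128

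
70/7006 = 35/3503 = 0.01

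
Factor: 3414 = 2^1  *  3^1*569^1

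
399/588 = 19/28 = 0.68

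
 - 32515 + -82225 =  - 114740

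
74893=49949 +24944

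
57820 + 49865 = 107685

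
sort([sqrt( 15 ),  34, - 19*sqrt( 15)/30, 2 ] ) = [  -  19*sqrt( 15)/30,  2,sqrt( 15 ), 34 ] 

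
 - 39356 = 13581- 52937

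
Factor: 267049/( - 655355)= - 5^( - 1)*131071^( - 1 )*267049^1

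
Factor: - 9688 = - 2^3*7^1*173^1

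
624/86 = 7 +11/43 = 7.26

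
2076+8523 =10599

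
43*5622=241746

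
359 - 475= - 116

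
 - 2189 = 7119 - 9308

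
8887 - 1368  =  7519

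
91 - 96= - 5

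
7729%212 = 97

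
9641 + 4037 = 13678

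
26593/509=52+125/509 =52.25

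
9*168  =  1512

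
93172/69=1350 + 22/69 = 1350.32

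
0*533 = 0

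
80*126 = 10080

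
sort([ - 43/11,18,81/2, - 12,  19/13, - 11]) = [-12,  -  11,-43/11,19/13,18, 81/2]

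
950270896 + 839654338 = 1789925234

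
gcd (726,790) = 2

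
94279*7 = 659953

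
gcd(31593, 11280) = 3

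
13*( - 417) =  - 5421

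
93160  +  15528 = 108688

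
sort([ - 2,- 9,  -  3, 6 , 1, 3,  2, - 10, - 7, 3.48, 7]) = [ - 10, - 9,-7, - 3, - 2,1 , 2,  3, 3.48, 6, 7 ] 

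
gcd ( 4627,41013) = 7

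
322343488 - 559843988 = - 237500500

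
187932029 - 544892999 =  - 356960970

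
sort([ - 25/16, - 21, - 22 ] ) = [-22  , - 21, - 25/16]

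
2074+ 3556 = 5630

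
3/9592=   3/9592 = 0.00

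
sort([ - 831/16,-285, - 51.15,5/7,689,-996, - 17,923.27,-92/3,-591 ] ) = [-996,-591,-285,-831/16,-51.15, - 92/3,  -  17,5/7,  689,  923.27] 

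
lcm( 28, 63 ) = 252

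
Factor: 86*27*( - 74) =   -  2^2* 3^3*37^1*43^1 = -  171828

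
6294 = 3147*2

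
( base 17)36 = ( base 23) 2B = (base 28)21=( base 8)71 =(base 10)57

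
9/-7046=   -  9/7046 = - 0.00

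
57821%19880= 18061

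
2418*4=9672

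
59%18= 5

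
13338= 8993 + 4345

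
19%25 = 19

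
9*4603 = 41427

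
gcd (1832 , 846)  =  2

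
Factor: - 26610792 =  - 2^3*3^1 * 13^1*19^1*67^2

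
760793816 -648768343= 112025473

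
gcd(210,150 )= 30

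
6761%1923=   992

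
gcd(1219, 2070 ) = 23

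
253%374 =253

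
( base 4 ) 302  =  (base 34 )1g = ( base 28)1m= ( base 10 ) 50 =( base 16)32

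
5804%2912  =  2892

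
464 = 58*8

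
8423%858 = 701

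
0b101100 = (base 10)44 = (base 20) 24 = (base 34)1A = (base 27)1H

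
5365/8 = 670 + 5/8 = 670.62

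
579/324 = 1 + 85/108  =  1.79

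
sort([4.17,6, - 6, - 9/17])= [-6, - 9/17 , 4.17,6 ]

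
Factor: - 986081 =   -  19^1*51899^1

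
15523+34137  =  49660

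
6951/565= 6951/565 = 12.30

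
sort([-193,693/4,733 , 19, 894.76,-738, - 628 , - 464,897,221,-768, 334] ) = [- 768,  -  738,  -  628, - 464, - 193,19,693/4,221,334, 733 , 894.76,897 ] 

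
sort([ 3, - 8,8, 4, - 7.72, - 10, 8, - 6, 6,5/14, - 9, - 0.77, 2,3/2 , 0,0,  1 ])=[ - 10, - 9,- 8,  -  7.72,  -  6, - 0.77,0, 0, 5/14,1,3/2, 2, 3,4,  6,8, 8]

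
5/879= 5/879 = 0.01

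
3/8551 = 3/8551 = 0.00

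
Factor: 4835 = 5^1*967^1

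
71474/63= 71474/63 = 1134.51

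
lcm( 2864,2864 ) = 2864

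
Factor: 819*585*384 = 2^7*3^5*5^1*7^1*13^2 =183980160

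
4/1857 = 4/1857 = 0.00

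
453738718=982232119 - 528493401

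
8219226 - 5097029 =3122197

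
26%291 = 26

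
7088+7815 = 14903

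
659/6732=659/6732 = 0.10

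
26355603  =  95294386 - 68938783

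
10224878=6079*1682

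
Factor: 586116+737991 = 1324107 = 3^5 * 5449^1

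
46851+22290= 69141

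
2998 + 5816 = 8814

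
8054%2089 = 1787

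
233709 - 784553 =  - 550844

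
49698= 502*99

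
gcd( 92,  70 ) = 2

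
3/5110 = 3/5110 = 0.00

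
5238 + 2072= 7310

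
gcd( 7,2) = 1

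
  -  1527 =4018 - 5545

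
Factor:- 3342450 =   -  2^1*3^1*5^2*22283^1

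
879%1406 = 879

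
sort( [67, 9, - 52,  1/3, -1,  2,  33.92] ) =[ - 52,-1,1/3, 2,  9,33.92,67 ] 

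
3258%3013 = 245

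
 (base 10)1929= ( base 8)3611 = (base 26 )2M5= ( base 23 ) 3EK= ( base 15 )889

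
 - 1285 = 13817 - 15102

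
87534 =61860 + 25674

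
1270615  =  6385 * 199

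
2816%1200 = 416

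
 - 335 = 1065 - 1400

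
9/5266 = 9/5266 = 0.00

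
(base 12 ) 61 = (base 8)111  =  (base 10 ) 73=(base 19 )3G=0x49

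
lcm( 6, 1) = 6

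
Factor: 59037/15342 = 2^( -1 ) * 11^1*1789^1*2557^ ( - 1 ) = 19679/5114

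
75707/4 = 75707/4 = 18926.75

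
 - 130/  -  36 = 3 + 11/18 = 3.61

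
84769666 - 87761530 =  - 2991864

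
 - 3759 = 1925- 5684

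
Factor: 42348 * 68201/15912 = 2^( - 1)* 3^(  -  1)*7^1*13^( - 1) * 17^( - 1) * 3529^1  *  9743^1 = 240681329/1326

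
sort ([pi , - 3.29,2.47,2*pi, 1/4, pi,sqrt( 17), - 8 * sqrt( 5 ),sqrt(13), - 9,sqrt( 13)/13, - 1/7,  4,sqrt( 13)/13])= [ - 8*sqrt( 5) , -9, - 3.29,-1/7, 1/4,sqrt( 13)/13,sqrt (13)/13, 2.47,pi , pi,sqrt( 13 ),4,sqrt( 17),2*pi ]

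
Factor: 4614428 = 2^2*7^2 * 13^1*1811^1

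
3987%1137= 576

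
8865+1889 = 10754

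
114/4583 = 114/4583 = 0.02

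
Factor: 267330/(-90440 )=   -  2^(-2)*3^1 * 17^( - 1 )*67^1 = - 201/68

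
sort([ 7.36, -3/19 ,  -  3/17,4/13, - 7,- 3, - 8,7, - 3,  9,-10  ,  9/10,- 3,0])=[-10, -8, - 7, - 3, - 3, -3, - 3/17, - 3/19,0,4/13,9/10, 7,  7.36,9]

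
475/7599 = 475/7599 = 0.06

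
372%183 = 6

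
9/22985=9/22985 = 0.00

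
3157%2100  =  1057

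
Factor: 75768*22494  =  2^4*3^2 * 7^1*11^1*23^1 * 41^1*163^1 = 1704325392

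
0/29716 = 0 = 0.00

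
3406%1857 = 1549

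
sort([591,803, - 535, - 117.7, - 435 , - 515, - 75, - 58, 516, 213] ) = [ - 535,  -  515, - 435 , - 117.7, - 75, - 58, 213,  516,  591,803]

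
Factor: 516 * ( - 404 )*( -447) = 2^4*3^2 * 43^1*101^1*149^1= 93183408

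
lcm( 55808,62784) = 502272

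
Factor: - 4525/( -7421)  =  5^2*41^( - 1) = 25/41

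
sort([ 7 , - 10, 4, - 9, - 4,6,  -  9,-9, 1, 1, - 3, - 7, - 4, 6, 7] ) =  [ - 10,-9, - 9, -9, - 7,-4 ,- 4,  -  3, 1, 1, 4, 6, 6, 7, 7 ]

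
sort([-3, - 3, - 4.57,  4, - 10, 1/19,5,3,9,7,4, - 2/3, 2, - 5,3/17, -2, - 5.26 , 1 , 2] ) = [ - 10, - 5.26, - 5, - 4.57, - 3,-3, - 2,-2/3,1/19,3/17,1, 2, 2, 3, 4,4,  5,7,9 ]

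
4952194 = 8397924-3445730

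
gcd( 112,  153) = 1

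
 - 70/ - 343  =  10/49=0.20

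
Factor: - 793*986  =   - 2^1*13^1*17^1*29^1*61^1 = - 781898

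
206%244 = 206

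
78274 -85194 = -6920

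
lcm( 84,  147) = 588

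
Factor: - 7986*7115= - 2^1*3^1 * 5^1*11^3*  1423^1 =- 56820390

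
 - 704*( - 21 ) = 14784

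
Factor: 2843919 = 3^2*13^1*109^1* 223^1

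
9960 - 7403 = 2557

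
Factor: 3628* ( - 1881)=-6824268 = - 2^2*3^2*11^1 * 19^1*907^1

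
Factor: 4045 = 5^1*809^1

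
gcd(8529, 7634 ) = 1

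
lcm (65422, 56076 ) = 392532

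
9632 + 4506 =14138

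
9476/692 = 13+ 120/173=13.69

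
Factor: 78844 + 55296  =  2^2*5^1*19^1*353^1 = 134140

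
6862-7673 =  - 811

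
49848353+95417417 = 145265770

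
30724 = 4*7681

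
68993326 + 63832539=132825865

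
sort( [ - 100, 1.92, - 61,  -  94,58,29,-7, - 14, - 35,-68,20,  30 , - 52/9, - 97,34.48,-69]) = [-100,  -  97 ,-94, - 69, - 68, - 61, - 35,-14, - 7,-52/9, 1.92, 20, 29,30, 34.48, 58]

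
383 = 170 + 213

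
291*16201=4714491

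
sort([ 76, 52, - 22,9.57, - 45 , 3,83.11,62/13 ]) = [ - 45, - 22,3,62/13,9.57,52,  76, 83.11]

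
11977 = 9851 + 2126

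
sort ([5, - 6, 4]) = [ - 6, 4, 5]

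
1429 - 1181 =248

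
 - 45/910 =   -  9/182 = -0.05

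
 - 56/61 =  - 56/61 =- 0.92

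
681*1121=763401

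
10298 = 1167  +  9131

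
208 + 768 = 976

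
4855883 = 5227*929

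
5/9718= 5/9718 = 0.00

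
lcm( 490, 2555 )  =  35770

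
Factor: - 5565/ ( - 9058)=2^ ( - 1)*3^1*5^1 * 53^1*647^ ( - 1) =795/1294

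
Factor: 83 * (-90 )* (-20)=2^3*3^2*5^2*83^1 = 149400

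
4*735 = 2940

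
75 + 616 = 691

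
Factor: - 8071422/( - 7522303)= 2^1*3^1 * 47^( - 1) * 71^1*18947^1*160049^ ( - 1)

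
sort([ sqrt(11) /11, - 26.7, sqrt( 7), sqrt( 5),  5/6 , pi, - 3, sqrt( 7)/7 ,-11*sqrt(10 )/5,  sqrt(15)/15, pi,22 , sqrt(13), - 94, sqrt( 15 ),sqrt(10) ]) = [ - 94, - 26.7, -11*sqrt( 10)/5, - 3  ,  sqrt( 15)/15,  sqrt (11) /11,sqrt( 7 )/7, 5/6 , sqrt ( 5) , sqrt(7 ),pi,pi, sqrt( 10),sqrt( 13 ), sqrt( 15 ) , 22] 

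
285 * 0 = 0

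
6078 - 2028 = 4050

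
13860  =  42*330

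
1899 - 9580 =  - 7681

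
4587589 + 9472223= 14059812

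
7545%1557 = 1317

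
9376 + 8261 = 17637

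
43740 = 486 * 90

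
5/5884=5/5884 =0.00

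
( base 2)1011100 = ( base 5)332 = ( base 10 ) 92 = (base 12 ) 78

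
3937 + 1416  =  5353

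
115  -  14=101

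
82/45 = 1 + 37/45 = 1.82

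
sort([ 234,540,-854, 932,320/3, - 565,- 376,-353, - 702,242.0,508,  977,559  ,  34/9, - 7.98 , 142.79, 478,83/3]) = [-854,  -  702, - 565, - 376, - 353, - 7.98 , 34/9,83/3, 320/3, 142.79,234,  242.0,478, 508, 540,559,932,977]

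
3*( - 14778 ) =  - 44334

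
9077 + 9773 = 18850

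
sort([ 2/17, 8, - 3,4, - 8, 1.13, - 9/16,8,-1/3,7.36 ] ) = [  -  8,-3, - 9/16, - 1/3,2/17,1.13,4, 7.36,8,8 ]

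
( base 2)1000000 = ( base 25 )2e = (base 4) 1000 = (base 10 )64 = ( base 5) 224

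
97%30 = 7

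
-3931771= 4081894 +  - 8013665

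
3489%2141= 1348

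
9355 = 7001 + 2354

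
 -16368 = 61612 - 77980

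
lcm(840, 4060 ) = 24360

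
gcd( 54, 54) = 54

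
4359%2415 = 1944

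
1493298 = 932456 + 560842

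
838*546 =457548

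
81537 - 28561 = 52976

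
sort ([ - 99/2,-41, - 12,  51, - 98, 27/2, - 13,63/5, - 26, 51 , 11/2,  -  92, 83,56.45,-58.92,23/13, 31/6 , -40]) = [ - 98,  -  92, - 58.92,  -  99/2,-41, - 40,  -  26,  -  13 ,-12,23/13 , 31/6,  11/2, 63/5,  27/2, 51, 51,56.45,83]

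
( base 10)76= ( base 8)114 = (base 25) 31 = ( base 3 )2211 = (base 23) 37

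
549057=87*6311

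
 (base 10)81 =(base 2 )1010001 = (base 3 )10000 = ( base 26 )33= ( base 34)2D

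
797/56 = 14 + 13/56 = 14.23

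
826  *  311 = 256886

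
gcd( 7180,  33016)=4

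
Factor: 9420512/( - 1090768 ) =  - 2^1*7^( - 1)*9739^( -1 )*294391^1 = - 588782/68173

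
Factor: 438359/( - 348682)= - 787/626 = - 2^( - 1 ) * 313^( - 1)*787^1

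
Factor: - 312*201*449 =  - 28157688   =  - 2^3*3^2*13^1*67^1*449^1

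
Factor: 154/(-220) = -7/10 = - 2^(-1) * 5^ ( - 1 )*7^1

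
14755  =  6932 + 7823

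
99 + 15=114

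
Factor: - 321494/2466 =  - 160747/1233 = - 3^( - 2)*23^1*29^1 *137^ ( - 1)*241^1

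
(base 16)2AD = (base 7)1666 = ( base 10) 685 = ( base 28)od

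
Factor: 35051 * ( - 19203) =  - 3^1*37^1  *  173^1*35051^1 =- 673084353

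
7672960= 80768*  95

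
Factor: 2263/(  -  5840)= - 2^( -4 )*5^(  -  1)*31^1 =-31/80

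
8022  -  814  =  7208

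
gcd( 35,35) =35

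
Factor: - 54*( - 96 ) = 5184 = 2^6*3^4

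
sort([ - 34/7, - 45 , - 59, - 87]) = [- 87,  -  59,-45, - 34/7 ] 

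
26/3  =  8 + 2/3 = 8.67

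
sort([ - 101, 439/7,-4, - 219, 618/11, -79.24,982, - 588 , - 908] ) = [- 908, -588, - 219,-101, - 79.24, - 4, 618/11,439/7,982 ]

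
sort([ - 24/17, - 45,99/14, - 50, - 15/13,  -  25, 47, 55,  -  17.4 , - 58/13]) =[-50, - 45, - 25, - 17.4, - 58/13, -24/17, - 15/13,99/14,47, 55 ] 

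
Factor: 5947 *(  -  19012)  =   - 2^2*7^2*19^1 * 97^1* 313^1=- 113064364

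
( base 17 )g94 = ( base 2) 1001010101101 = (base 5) 123111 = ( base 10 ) 4781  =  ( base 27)6f2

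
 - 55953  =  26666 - 82619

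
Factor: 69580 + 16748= 86328 = 2^3 * 3^2*11^1 * 109^1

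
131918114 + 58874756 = 190792870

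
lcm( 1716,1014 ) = 22308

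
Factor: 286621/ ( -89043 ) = -3^(-1)*67^(  -  1 ) * 647^1 = - 647/201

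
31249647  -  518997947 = -487748300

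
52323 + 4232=56555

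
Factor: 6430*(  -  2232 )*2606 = - 37400686560 = -  2^5*3^2*5^1*31^1 *643^1*1303^1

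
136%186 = 136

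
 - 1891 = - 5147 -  - 3256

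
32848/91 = 360 + 88/91= 360.97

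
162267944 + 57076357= 219344301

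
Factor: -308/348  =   - 3^( - 1)*7^1*11^1*29^( - 1 ) = -  77/87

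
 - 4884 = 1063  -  5947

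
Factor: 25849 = 25849^1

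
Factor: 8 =2^3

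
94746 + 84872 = 179618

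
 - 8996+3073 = - 5923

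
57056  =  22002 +35054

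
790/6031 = 790/6031 = 0.13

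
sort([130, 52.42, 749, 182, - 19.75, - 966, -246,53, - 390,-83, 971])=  [ - 966,-390,- 246 ,  -  83, - 19.75, 52.42,53,130,182,749,971]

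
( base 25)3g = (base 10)91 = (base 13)70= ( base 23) 3m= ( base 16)5B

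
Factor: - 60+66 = 2^1*3^1 = 6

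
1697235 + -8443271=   -  6746036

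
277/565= 277/565 = 0.49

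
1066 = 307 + 759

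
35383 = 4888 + 30495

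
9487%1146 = 319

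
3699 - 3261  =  438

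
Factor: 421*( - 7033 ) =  - 13^1*421^1*541^1 = -2960893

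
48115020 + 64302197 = 112417217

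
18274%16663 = 1611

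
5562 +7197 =12759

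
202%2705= 202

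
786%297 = 192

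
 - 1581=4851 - 6432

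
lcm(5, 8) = 40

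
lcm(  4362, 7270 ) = 21810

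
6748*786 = 5303928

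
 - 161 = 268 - 429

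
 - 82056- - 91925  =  9869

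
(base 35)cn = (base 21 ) 102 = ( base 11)373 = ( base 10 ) 443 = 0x1BB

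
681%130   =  31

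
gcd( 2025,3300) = 75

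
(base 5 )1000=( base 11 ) 104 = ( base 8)175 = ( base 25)50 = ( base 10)125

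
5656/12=471 + 1/3 = 471.33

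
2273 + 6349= 8622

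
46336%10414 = 4680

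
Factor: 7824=2^4*3^1*163^1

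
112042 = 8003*14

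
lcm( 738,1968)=5904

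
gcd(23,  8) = 1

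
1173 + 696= 1869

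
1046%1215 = 1046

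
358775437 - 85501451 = 273273986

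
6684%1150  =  934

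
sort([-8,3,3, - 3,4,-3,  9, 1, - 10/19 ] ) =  [ - 8, - 3, - 3, - 10/19, 1, 3, 3,  4,9]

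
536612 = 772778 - 236166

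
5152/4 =1288 = 1288.00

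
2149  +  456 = 2605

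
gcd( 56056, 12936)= 4312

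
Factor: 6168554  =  2^1 * 7^1 * 23^1 * 19157^1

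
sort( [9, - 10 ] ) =[-10 , 9 ] 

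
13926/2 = 6963 = 6963.00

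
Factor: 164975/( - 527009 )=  - 5^2*7^( - 1 )*79^(- 1)*953^( - 1 )*6599^1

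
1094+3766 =4860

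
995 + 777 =1772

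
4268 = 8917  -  4649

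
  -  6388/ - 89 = 6388/89 = 71.78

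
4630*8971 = 41535730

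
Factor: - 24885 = -3^2*5^1*  7^1*79^1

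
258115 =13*19855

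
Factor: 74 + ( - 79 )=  - 5^1 = - 5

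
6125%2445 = 1235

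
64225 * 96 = 6165600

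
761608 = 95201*8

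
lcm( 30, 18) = 90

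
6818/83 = 6818/83 = 82.14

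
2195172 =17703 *124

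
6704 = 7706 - 1002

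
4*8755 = 35020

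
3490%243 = 88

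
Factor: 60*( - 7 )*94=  - 2^3*3^1*5^1*7^1*47^1 = - 39480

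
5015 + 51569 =56584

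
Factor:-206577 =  - 3^3 * 7^1*1093^1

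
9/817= 9/817  =  0.01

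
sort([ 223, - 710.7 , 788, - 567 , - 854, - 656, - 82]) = [ - 854,-710.7, - 656, - 567, - 82,  223,  788]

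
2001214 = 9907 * 202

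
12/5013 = 4/1671 = 0.00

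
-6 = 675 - 681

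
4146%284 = 170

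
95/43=2 +9/43 = 2.21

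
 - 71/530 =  - 71/530=- 0.13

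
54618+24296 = 78914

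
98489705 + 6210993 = 104700698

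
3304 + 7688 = 10992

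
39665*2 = 79330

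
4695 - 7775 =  - 3080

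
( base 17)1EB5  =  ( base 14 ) 3499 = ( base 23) h6k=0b10001110111111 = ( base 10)9151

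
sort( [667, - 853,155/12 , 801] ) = [ - 853,155/12, 667,801]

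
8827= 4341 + 4486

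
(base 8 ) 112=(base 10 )74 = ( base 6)202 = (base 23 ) 35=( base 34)26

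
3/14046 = 1/4682 = 0.00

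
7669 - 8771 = -1102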